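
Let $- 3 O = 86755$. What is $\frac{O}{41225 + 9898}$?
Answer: $- \frac{86755}{153369} \approx -0.56566$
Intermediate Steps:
$O = - \frac{86755}{3}$ ($O = \left(- \frac{1}{3}\right) 86755 = - \frac{86755}{3} \approx -28918.0$)
$\frac{O}{41225 + 9898} = - \frac{86755}{3 \left(41225 + 9898\right)} = - \frac{86755}{3 \cdot 51123} = \left(- \frac{86755}{3}\right) \frac{1}{51123} = - \frac{86755}{153369}$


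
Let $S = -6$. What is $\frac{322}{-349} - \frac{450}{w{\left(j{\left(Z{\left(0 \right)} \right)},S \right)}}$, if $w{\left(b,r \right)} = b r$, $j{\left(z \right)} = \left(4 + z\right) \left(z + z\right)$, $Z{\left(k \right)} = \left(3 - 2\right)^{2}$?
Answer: $\frac{4591}{698} \approx 6.5774$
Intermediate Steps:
$Z{\left(k \right)} = 1$ ($Z{\left(k \right)} = 1^{2} = 1$)
$j{\left(z \right)} = 2 z \left(4 + z\right)$ ($j{\left(z \right)} = \left(4 + z\right) 2 z = 2 z \left(4 + z\right)$)
$\frac{322}{-349} - \frac{450}{w{\left(j{\left(Z{\left(0 \right)} \right)},S \right)}} = \frac{322}{-349} - \frac{450}{2 \cdot 1 \left(4 + 1\right) \left(-6\right)} = 322 \left(- \frac{1}{349}\right) - \frac{450}{2 \cdot 1 \cdot 5 \left(-6\right)} = - \frac{322}{349} - \frac{450}{10 \left(-6\right)} = - \frac{322}{349} - \frac{450}{-60} = - \frac{322}{349} - - \frac{15}{2} = - \frac{322}{349} + \frac{15}{2} = \frac{4591}{698}$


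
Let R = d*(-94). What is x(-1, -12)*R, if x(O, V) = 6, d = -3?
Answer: 1692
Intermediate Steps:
R = 282 (R = -3*(-94) = 282)
x(-1, -12)*R = 6*282 = 1692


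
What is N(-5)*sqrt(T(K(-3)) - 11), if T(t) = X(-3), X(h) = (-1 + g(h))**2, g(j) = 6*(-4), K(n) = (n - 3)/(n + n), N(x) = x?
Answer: -5*sqrt(614) ≈ -123.90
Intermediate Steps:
K(n) = (-3 + n)/(2*n) (K(n) = (-3 + n)/((2*n)) = (-3 + n)*(1/(2*n)) = (-3 + n)/(2*n))
g(j) = -24
X(h) = 625 (X(h) = (-1 - 24)**2 = (-25)**2 = 625)
T(t) = 625
N(-5)*sqrt(T(K(-3)) - 11) = -5*sqrt(625 - 11) = -5*sqrt(614)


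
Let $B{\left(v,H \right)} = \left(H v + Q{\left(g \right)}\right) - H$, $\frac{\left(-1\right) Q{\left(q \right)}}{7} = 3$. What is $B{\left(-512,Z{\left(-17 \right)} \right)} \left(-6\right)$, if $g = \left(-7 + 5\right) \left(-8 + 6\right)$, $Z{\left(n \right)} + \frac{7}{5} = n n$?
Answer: $\frac{4426794}{5} \approx 8.8536 \cdot 10^{5}$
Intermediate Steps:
$Z{\left(n \right)} = - \frac{7}{5} + n^{2}$ ($Z{\left(n \right)} = - \frac{7}{5} + n n = - \frac{7}{5} + n^{2}$)
$g = 4$ ($g = \left(-2\right) \left(-2\right) = 4$)
$Q{\left(q \right)} = -21$ ($Q{\left(q \right)} = \left(-7\right) 3 = -21$)
$B{\left(v,H \right)} = -21 - H + H v$ ($B{\left(v,H \right)} = \left(H v - 21\right) - H = \left(-21 + H v\right) - H = -21 - H + H v$)
$B{\left(-512,Z{\left(-17 \right)} \right)} \left(-6\right) = \left(-21 - \left(- \frac{7}{5} + \left(-17\right)^{2}\right) + \left(- \frac{7}{5} + \left(-17\right)^{2}\right) \left(-512\right)\right) \left(-6\right) = \left(-21 - \left(- \frac{7}{5} + 289\right) + \left(- \frac{7}{5} + 289\right) \left(-512\right)\right) \left(-6\right) = \left(-21 - \frac{1438}{5} + \frac{1438}{5} \left(-512\right)\right) \left(-6\right) = \left(-21 - \frac{1438}{5} - \frac{736256}{5}\right) \left(-6\right) = \left(- \frac{737799}{5}\right) \left(-6\right) = \frac{4426794}{5}$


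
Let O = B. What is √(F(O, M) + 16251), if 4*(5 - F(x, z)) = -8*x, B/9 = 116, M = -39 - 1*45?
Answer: 2*√4586 ≈ 135.44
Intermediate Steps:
M = -84 (M = -39 - 45 = -84)
B = 1044 (B = 9*116 = 1044)
O = 1044
F(x, z) = 5 + 2*x (F(x, z) = 5 - (-2)*x = 5 + 2*x)
√(F(O, M) + 16251) = √((5 + 2*1044) + 16251) = √((5 + 2088) + 16251) = √(2093 + 16251) = √18344 = 2*√4586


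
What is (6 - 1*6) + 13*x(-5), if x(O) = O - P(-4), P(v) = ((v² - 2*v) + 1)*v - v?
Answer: 1183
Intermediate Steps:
P(v) = -v + v*(1 + v² - 2*v) (P(v) = (1 + v² - 2*v)*v - v = v*(1 + v² - 2*v) - v = -v + v*(1 + v² - 2*v))
x(O) = 96 + O (x(O) = O - (-4)²*(-2 - 4) = O - 16*(-6) = O - 1*(-96) = O + 96 = 96 + O)
(6 - 1*6) + 13*x(-5) = (6 - 1*6) + 13*(96 - 5) = (6 - 6) + 13*91 = 0 + 1183 = 1183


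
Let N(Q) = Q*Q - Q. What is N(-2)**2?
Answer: 36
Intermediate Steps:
N(Q) = Q**2 - Q
N(-2)**2 = (-2*(-1 - 2))**2 = (-2*(-3))**2 = 6**2 = 36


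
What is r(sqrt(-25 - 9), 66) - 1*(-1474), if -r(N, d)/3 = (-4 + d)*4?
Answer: 730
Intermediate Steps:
r(N, d) = 48 - 12*d (r(N, d) = -3*(-4 + d)*4 = -3*(-16 + 4*d) = 48 - 12*d)
r(sqrt(-25 - 9), 66) - 1*(-1474) = (48 - 12*66) - 1*(-1474) = (48 - 792) + 1474 = -744 + 1474 = 730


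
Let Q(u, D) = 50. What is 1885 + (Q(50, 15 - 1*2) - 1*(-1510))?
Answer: 3445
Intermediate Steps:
1885 + (Q(50, 15 - 1*2) - 1*(-1510)) = 1885 + (50 - 1*(-1510)) = 1885 + (50 + 1510) = 1885 + 1560 = 3445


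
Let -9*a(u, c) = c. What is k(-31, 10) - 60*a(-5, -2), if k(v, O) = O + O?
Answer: 20/3 ≈ 6.6667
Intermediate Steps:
a(u, c) = -c/9
k(v, O) = 2*O
k(-31, 10) - 60*a(-5, -2) = 2*10 - (-20)*(-2)/3 = 20 - 60*2/9 = 20 - 40/3 = 20/3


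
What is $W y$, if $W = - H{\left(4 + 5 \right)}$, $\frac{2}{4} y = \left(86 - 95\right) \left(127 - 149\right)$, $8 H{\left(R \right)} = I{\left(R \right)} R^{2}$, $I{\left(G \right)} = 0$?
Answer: $0$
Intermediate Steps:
$H{\left(R \right)} = 0$ ($H{\left(R \right)} = \frac{0 R^{2}}{8} = \frac{1}{8} \cdot 0 = 0$)
$y = 396$ ($y = 2 \left(86 - 95\right) \left(127 - 149\right) = 2 \left(\left(-9\right) \left(-22\right)\right) = 2 \cdot 198 = 396$)
$W = 0$ ($W = \left(-1\right) 0 = 0$)
$W y = 0 \cdot 396 = 0$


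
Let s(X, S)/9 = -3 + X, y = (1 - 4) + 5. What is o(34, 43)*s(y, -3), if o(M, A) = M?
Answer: -306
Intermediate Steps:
y = 2 (y = -3 + 5 = 2)
s(X, S) = -27 + 9*X (s(X, S) = 9*(-3 + X) = -27 + 9*X)
o(34, 43)*s(y, -3) = 34*(-27 + 9*2) = 34*(-27 + 18) = 34*(-9) = -306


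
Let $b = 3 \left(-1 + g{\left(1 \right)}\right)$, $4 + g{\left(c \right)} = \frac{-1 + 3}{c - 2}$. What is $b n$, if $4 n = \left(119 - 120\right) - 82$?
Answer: $\frac{1743}{4} \approx 435.75$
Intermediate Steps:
$g{\left(c \right)} = -4 + \frac{2}{-2 + c}$ ($g{\left(c \right)} = -4 + \frac{-1 + 3}{c - 2} = -4 + \frac{2}{-2 + c}$)
$n = - \frac{83}{4}$ ($n = \frac{\left(119 - 120\right) - 82}{4} = \frac{-1 - 82}{4} = \frac{1}{4} \left(-83\right) = - \frac{83}{4} \approx -20.75$)
$b = -21$ ($b = 3 \left(-1 + \frac{2 \left(5 - 2\right)}{-2 + 1}\right) = 3 \left(-1 + \frac{2 \left(5 - 2\right)}{-1}\right) = 3 \left(-1 + 2 \left(-1\right) 3\right) = 3 \left(-1 - 6\right) = 3 \left(-7\right) = -21$)
$b n = \left(-21\right) \left(- \frac{83}{4}\right) = \frac{1743}{4}$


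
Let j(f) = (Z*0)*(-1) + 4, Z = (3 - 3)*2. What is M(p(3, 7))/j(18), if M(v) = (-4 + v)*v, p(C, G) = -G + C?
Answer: 8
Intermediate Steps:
Z = 0 (Z = 0*2 = 0)
p(C, G) = C - G
j(f) = 4 (j(f) = (0*0)*(-1) + 4 = 0*(-1) + 4 = 0 + 4 = 4)
M(v) = v*(-4 + v)
M(p(3, 7))/j(18) = ((3 - 1*7)*(-4 + (3 - 1*7)))/4 = ((3 - 7)*(-4 + (3 - 7)))*(¼) = -4*(-4 - 4)*(¼) = -4*(-8)*(¼) = 32*(¼) = 8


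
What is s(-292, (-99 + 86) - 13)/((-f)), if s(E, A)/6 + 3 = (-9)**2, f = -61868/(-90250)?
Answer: -10559250/15467 ≈ -682.70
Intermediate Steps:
f = 30934/45125 (f = -61868*(-1/90250) = 30934/45125 ≈ 0.68552)
s(E, A) = 468 (s(E, A) = -18 + 6*(-9)**2 = -18 + 6*81 = -18 + 486 = 468)
s(-292, (-99 + 86) - 13)/((-f)) = 468/((-1*30934/45125)) = 468/(-30934/45125) = 468*(-45125/30934) = -10559250/15467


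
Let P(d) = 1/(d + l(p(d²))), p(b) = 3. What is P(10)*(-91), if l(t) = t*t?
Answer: -91/19 ≈ -4.7895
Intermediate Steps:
l(t) = t²
P(d) = 1/(9 + d) (P(d) = 1/(d + 3²) = 1/(d + 9) = 1/(9 + d))
P(10)*(-91) = -91/(9 + 10) = -91/19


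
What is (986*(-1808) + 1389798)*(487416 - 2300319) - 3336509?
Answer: 712268123161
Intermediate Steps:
(986*(-1808) + 1389798)*(487416 - 2300319) - 3336509 = (-1782688 + 1389798)*(-1812903) - 3336509 = -392890*(-1812903) - 3336509 = 712271459670 - 3336509 = 712268123161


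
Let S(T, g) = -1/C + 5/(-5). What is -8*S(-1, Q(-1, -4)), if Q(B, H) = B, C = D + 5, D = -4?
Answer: 16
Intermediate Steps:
C = 1 (C = -4 + 5 = 1)
S(T, g) = -2 (S(T, g) = -1/1 + 5/(-5) = -1*1 + 5*(-⅕) = -1 - 1 = -2)
-8*S(-1, Q(-1, -4)) = -8*(-2) = 16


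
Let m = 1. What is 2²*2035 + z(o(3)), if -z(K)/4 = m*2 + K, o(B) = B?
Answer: 8120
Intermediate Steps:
z(K) = -8 - 4*K (z(K) = -4*(1*2 + K) = -4*(2 + K) = -8 - 4*K)
2²*2035 + z(o(3)) = 2²*2035 + (-8 - 4*3) = 4*2035 + (-8 - 12) = 8140 - 20 = 8120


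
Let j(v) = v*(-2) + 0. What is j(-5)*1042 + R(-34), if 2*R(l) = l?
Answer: 10403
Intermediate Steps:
j(v) = -2*v (j(v) = -2*v + 0 = -2*v)
R(l) = l/2
j(-5)*1042 + R(-34) = -2*(-5)*1042 + (1/2)*(-34) = 10*1042 - 17 = 10420 - 17 = 10403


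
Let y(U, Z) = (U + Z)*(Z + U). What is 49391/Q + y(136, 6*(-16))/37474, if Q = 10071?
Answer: 933495967/188700327 ≈ 4.9470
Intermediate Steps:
y(U, Z) = (U + Z)² (y(U, Z) = (U + Z)*(U + Z) = (U + Z)²)
49391/Q + y(136, 6*(-16))/37474 = 49391/10071 + (136 + 6*(-16))²/37474 = 49391*(1/10071) + (136 - 96)²*(1/37474) = 49391/10071 + 40²*(1/37474) = 49391/10071 + 1600*(1/37474) = 49391/10071 + 800/18737 = 933495967/188700327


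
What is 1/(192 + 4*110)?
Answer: 1/632 ≈ 0.0015823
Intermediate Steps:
1/(192 + 4*110) = 1/(192 + 440) = 1/632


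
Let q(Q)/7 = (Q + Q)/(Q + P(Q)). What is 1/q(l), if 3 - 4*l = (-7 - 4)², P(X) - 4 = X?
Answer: 55/413 ≈ 0.13317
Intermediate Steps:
P(X) = 4 + X
l = -59/2 (l = ¾ - (-7 - 4)²/4 = ¾ - ¼*(-11)² = ¾ - ¼*121 = ¾ - 121/4 = -59/2 ≈ -29.500)
q(Q) = 14*Q/(4 + 2*Q) (q(Q) = 7*((Q + Q)/(Q + (4 + Q))) = 7*((2*Q)/(4 + 2*Q)) = 7*(2*Q/(4 + 2*Q)) = 14*Q/(4 + 2*Q))
1/q(l) = 1/(7*(-59/2)/(2 - 59/2)) = 1/(7*(-59/2)/(-55/2)) = 1/(7*(-59/2)*(-2/55)) = 1/(413/55) = 55/413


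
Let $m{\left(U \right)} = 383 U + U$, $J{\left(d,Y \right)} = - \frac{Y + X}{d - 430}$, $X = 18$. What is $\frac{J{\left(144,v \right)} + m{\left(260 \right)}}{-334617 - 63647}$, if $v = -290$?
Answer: $- \frac{1784623}{7118969} \approx -0.25069$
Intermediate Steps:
$J{\left(d,Y \right)} = - \frac{18 + Y}{-430 + d}$ ($J{\left(d,Y \right)} = - \frac{Y + 18}{d - 430} = - \frac{18 + Y}{-430 + d}$)
$m{\left(U \right)} = 384 U$
$\frac{J{\left(144,v \right)} + m{\left(260 \right)}}{-334617 - 63647} = \frac{\frac{-18 - -290}{-430 + 144} + 384 \cdot 260}{-334617 - 63647} = \frac{\frac{-18 + 290}{-286} + 99840}{-398264} = \left(\left(- \frac{1}{286}\right) 272 + 99840\right) \left(- \frac{1}{398264}\right) = \left(- \frac{136}{143} + 99840\right) \left(- \frac{1}{398264}\right) = \frac{14276984}{143} \left(- \frac{1}{398264}\right) = - \frac{1784623}{7118969}$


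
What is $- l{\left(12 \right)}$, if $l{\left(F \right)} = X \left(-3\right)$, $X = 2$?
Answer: $6$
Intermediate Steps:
$l{\left(F \right)} = -6$ ($l{\left(F \right)} = 2 \left(-3\right) = -6$)
$- l{\left(12 \right)} = \left(-1\right) \left(-6\right) = 6$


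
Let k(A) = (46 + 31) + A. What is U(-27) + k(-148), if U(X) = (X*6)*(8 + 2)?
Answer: -1691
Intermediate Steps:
U(X) = 60*X (U(X) = (6*X)*10 = 60*X)
k(A) = 77 + A
U(-27) + k(-148) = 60*(-27) + (77 - 148) = -1620 - 71 = -1691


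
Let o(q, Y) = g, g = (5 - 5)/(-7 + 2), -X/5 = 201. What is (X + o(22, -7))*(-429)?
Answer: 431145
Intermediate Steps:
X = -1005 (X = -5*201 = -1005)
g = 0 (g = 0/(-5) = 0*(-⅕) = 0)
o(q, Y) = 0
(X + o(22, -7))*(-429) = (-1005 + 0)*(-429) = -1005*(-429) = 431145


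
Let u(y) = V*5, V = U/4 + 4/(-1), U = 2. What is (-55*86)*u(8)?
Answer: 82775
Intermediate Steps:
V = -7/2 (V = 2/4 + 4/(-1) = 2*(1/4) + 4*(-1) = 1/2 - 4 = -7/2 ≈ -3.5000)
u(y) = -35/2 (u(y) = -7/2*5 = -35/2)
(-55*86)*u(8) = -55*86*(-35/2) = -4730*(-35/2) = 82775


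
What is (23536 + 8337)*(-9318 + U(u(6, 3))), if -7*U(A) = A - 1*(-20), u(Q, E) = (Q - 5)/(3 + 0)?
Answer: -6238789147/21 ≈ -2.9708e+8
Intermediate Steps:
u(Q, E) = -5/3 + Q/3 (u(Q, E) = (-5 + Q)/3 = (-5 + Q)*(⅓) = -5/3 + Q/3)
U(A) = -20/7 - A/7 (U(A) = -(A - 1*(-20))/7 = -(A + 20)/7 = -(20 + A)/7 = -20/7 - A/7)
(23536 + 8337)*(-9318 + U(u(6, 3))) = (23536 + 8337)*(-9318 + (-20/7 - (-5/3 + (⅓)*6)/7)) = 31873*(-9318 + (-20/7 - (-5/3 + 2)/7)) = 31873*(-9318 + (-20/7 - ⅐*⅓)) = 31873*(-9318 + (-20/7 - 1/21)) = 31873*(-9318 - 61/21) = 31873*(-195739/21) = -6238789147/21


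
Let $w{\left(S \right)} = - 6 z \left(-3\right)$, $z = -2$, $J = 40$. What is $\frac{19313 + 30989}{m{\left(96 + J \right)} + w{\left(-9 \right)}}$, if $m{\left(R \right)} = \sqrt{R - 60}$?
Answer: $- \frac{452718}{305} - \frac{25151 \sqrt{19}}{305} \approx -1843.8$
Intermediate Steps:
$m{\left(R \right)} = \sqrt{-60 + R}$
$w{\left(S \right)} = -36$ ($w{\left(S \right)} = \left(-6\right) \left(-2\right) \left(-3\right) = 12 \left(-3\right) = -36$)
$\frac{19313 + 30989}{m{\left(96 + J \right)} + w{\left(-9 \right)}} = \frac{19313 + 30989}{\sqrt{-60 + \left(96 + 40\right)} - 36} = \frac{50302}{\sqrt{-60 + 136} - 36} = \frac{50302}{\sqrt{76} - 36} = \frac{50302}{2 \sqrt{19} - 36} = \frac{50302}{-36 + 2 \sqrt{19}}$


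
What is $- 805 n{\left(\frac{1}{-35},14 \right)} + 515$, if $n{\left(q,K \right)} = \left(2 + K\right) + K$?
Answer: $-23635$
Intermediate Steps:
$n{\left(q,K \right)} = 2 + 2 K$
$- 805 n{\left(\frac{1}{-35},14 \right)} + 515 = - 805 \left(2 + 2 \cdot 14\right) + 515 = - 805 \left(2 + 28\right) + 515 = \left(-805\right) 30 + 515 = -24150 + 515 = -23635$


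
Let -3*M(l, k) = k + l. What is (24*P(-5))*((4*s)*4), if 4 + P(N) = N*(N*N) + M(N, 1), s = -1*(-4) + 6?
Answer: -490240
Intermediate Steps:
M(l, k) = -k/3 - l/3 (M(l, k) = -(k + l)/3 = -k/3 - l/3)
s = 10 (s = 4 + 6 = 10)
P(N) = -13/3 + N³ - N/3 (P(N) = -4 + (N*(N*N) + (-⅓*1 - N/3)) = -4 + (N*N² + (-⅓ - N/3)) = -4 + (N³ + (-⅓ - N/3)) = -4 + (-⅓ + N³ - N/3) = -13/3 + N³ - N/3)
(24*P(-5))*((4*s)*4) = (24*(-13/3 + (-5)³ - ⅓*(-5)))*((4*10)*4) = (24*(-13/3 - 125 + 5/3))*(40*4) = (24*(-383/3))*160 = -3064*160 = -490240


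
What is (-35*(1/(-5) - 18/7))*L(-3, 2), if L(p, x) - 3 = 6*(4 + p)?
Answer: 873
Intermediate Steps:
L(p, x) = 27 + 6*p (L(p, x) = 3 + 6*(4 + p) = 3 + (24 + 6*p) = 27 + 6*p)
(-35*(1/(-5) - 18/7))*L(-3, 2) = (-35*(1/(-5) - 18/7))*(27 + 6*(-3)) = (-35*(1*(-1/5) - 18*1/7))*(27 - 18) = -35*(-1/5 - 18/7)*9 = -35*(-97/35)*9 = 97*9 = 873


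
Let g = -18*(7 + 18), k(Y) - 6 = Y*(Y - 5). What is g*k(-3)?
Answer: -13500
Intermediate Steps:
k(Y) = 6 + Y*(-5 + Y) (k(Y) = 6 + Y*(Y - 5) = 6 + Y*(-5 + Y))
g = -450 (g = -18*25 = -450)
g*k(-3) = -450*(6 + (-3)**2 - 5*(-3)) = -450*(6 + 9 + 15) = -450*30 = -13500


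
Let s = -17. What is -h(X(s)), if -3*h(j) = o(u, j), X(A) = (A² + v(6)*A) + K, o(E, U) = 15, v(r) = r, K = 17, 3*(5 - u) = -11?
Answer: 5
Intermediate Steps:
u = 26/3 (u = 5 - ⅓*(-11) = 5 + 11/3 = 26/3 ≈ 8.6667)
X(A) = 17 + A² + 6*A (X(A) = (A² + 6*A) + 17 = 17 + A² + 6*A)
h(j) = -5 (h(j) = -⅓*15 = -5)
-h(X(s)) = -1*(-5) = 5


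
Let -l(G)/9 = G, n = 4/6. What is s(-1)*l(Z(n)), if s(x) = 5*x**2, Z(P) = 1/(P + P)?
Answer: -135/4 ≈ -33.750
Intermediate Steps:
n = 2/3 (n = 4*(1/6) = 2/3 ≈ 0.66667)
Z(P) = 1/(2*P)
l(G) = -9*G
s(-1)*l(Z(n)) = (5*(-1)**2)*(-9/(2*2/3)) = (5*1)*(-9*3/(2*2)) = 5*(-9*3/4) = 5*(-27/4) = -135/4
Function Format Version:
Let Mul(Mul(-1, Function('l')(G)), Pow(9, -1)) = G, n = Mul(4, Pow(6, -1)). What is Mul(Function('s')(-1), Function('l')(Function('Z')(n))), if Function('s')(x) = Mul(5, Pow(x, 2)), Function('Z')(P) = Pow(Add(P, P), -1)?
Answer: Rational(-135, 4) ≈ -33.750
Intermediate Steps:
n = Rational(2, 3) (n = Mul(4, Rational(1, 6)) = Rational(2, 3) ≈ 0.66667)
Function('Z')(P) = Mul(Rational(1, 2), Pow(P, -1)) (Function('Z')(P) = Pow(Mul(2, P), -1) = Mul(Rational(1, 2), Pow(P, -1)))
Function('l')(G) = Mul(-9, G)
Mul(Function('s')(-1), Function('l')(Function('Z')(n))) = Mul(Mul(5, Pow(-1, 2)), Mul(-9, Mul(Rational(1, 2), Pow(Rational(2, 3), -1)))) = Mul(Mul(5, 1), Mul(-9, Mul(Rational(1, 2), Rational(3, 2)))) = Mul(5, Mul(-9, Rational(3, 4))) = Mul(5, Rational(-27, 4)) = Rational(-135, 4)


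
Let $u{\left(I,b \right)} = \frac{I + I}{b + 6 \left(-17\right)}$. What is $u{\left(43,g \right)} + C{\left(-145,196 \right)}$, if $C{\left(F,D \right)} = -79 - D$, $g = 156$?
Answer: $- \frac{7382}{27} \approx -273.41$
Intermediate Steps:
$u{\left(I,b \right)} = \frac{2 I}{-102 + b}$ ($u{\left(I,b \right)} = \frac{2 I}{b - 102} = \frac{2 I}{-102 + b}$)
$u{\left(43,g \right)} + C{\left(-145,196 \right)} = 2 \cdot 43 \frac{1}{-102 + 156} - 275 = 2 \cdot 43 \cdot \frac{1}{54} - 275 = \frac{43}{27} - 275 = - \frac{7382}{27}$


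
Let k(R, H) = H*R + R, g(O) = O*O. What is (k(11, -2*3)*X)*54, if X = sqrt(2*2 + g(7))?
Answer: -2970*sqrt(53) ≈ -21622.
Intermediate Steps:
g(O) = O**2
k(R, H) = R + H*R
X = sqrt(53) (X = sqrt(2*2 + 7**2) = sqrt(4 + 49) = sqrt(53) ≈ 7.2801)
(k(11, -2*3)*X)*54 = ((11*(1 - 2*3))*sqrt(53))*54 = ((11*(1 - 6))*sqrt(53))*54 = ((11*(-5))*sqrt(53))*54 = -55*sqrt(53)*54 = -2970*sqrt(53)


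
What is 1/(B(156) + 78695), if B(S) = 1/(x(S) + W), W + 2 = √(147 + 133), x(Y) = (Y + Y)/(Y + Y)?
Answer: 1568279/123415721526 - √70/863910050682 ≈ 1.2707e-5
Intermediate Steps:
x(Y) = 1 (x(Y) = (2*Y)/((2*Y)) = (2*Y)*(1/(2*Y)) = 1)
W = -2 + 2*√70 (W = -2 + √(147 + 133) = -2 + √280 = -2 + 2*√70 ≈ 14.733)
B(S) = 1/(-1 + 2*√70) (B(S) = 1/(1 + (-2 + 2*√70)) = 1/(-1 + 2*√70))
1/(B(156) + 78695) = 1/((1/279 + 2*√70/279) + 78695) = 1/(21955906/279 + 2*√70/279)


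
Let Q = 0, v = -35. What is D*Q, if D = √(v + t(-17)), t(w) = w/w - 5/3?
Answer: 0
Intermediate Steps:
t(w) = -⅔ (t(w) = 1 - 5*⅓ = 1 - 5/3 = -⅔)
D = I*√321/3 (D = √(-35 - ⅔) = √(-107/3) = I*√321/3 ≈ 5.9722*I)
D*Q = (I*√321/3)*0 = 0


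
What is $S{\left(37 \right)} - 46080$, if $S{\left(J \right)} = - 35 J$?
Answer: $-47375$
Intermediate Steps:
$S{\left(37 \right)} - 46080 = \left(-35\right) 37 - 46080 = -1295 - 46080 = -47375$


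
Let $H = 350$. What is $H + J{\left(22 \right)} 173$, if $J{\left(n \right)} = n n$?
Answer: $84082$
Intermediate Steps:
$J{\left(n \right)} = n^{2}$
$H + J{\left(22 \right)} 173 = 350 + 22^{2} \cdot 173 = 350 + 484 \cdot 173 = 350 + 83732 = 84082$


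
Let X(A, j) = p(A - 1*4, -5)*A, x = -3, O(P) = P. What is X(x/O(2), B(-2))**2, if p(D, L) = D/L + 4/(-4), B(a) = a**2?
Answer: 9/400 ≈ 0.022500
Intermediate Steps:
p(D, L) = -1 + D/L (p(D, L) = D/L + 4*(-1/4) = D/L - 1 = -1 + D/L)
X(A, j) = A*(-1/5 - A/5) (X(A, j) = (((A - 1*4) - 1*(-5))/(-5))*A = (-((A - 4) + 5)/5)*A = (-((-4 + A) + 5)/5)*A = (-(1 + A)/5)*A = (-1/5 - A/5)*A = A*(-1/5 - A/5))
X(x/O(2), B(-2))**2 = (-(-3/2)*(1 - 3/2)/5)**2 = (-(-3*1/2)*(1 - 3*1/2)/5)**2 = (-1/5*(-3/2)*(1 - 3/2))**2 = (-1/5*(-3/2)*(-1/2))**2 = (-3/20)**2 = 9/400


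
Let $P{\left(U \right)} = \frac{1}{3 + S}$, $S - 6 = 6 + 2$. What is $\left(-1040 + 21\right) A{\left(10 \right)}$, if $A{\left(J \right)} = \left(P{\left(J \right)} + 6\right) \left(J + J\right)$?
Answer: $- \frac{2099140}{17} \approx -1.2348 \cdot 10^{5}$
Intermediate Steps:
$S = 14$ ($S = 6 + \left(6 + 2\right) = 6 + 8 = 14$)
$P{\left(U \right)} = \frac{1}{17}$ ($P{\left(U \right)} = \frac{1}{3 + 14} = \frac{1}{17}$)
$A{\left(J \right)} = \frac{206 J}{17}$ ($A{\left(J \right)} = \left(\frac{1}{17} + 6\right) \left(J + J\right) = \frac{103 \cdot 2 J}{17} = \frac{206 J}{17}$)
$\left(-1040 + 21\right) A{\left(10 \right)} = \left(-1040 + 21\right) \frac{206}{17} \cdot 10 = \left(-1019\right) \frac{2060}{17} = - \frac{2099140}{17}$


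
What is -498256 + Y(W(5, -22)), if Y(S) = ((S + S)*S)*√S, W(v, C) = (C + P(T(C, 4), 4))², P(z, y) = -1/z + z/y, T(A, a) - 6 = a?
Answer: 16521365936/3125 ≈ 5.2868e+6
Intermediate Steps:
T(A, a) = 6 + a
W(v, C) = (12/5 + C)² (W(v, C) = (C + (-1/(6 + 4) + (6 + 4)/4))² = (C + (-1/10 + 10*(¼)))² = (C + (-1*⅒ + 5/2))² = (C + (-⅒ + 5/2))² = (C + 12/5)² = (12/5 + C)²)
Y(S) = 2*S^(5/2) (Y(S) = ((2*S)*S)*√S = (2*S²)*√S = 2*S^(5/2))
-498256 + Y(W(5, -22)) = -498256 + 2*((12 + 5*(-22))²/25)^(5/2) = -498256 + 2*((12 - 110)²/25)^(5/2) = -498256 + 2*((1/25)*(-98)²)^(5/2) = -498256 + 2*((1/25)*9604)^(5/2) = -498256 + 2*(9604/25)^(5/2) = -498256 + 2*(9039207968/3125) = -498256 + 18078415936/3125 = 16521365936/3125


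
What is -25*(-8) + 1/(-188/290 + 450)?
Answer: 13031345/65156 ≈ 200.00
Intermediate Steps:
-25*(-8) + 1/(-188/290 + 450) = 200 + 1/(-188*1/290 + 450) = 200 + 1/(-94/145 + 450) = 200 + 1/(65156/145) = 200 + 145/65156 = 13031345/65156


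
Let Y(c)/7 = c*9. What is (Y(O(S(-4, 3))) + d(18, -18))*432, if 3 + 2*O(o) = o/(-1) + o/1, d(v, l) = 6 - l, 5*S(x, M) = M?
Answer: -30456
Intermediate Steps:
S(x, M) = M/5
O(o) = -3/2 (O(o) = -3/2 + (o/(-1) + o/1)/2 = -3/2 + (o*(-1) + o*1)/2 = -3/2 + (-o + o)/2 = -3/2 + (½)*0 = -3/2 + 0 = -3/2)
Y(c) = 63*c (Y(c) = 7*(c*9) = 7*(9*c) = 63*c)
(Y(O(S(-4, 3))) + d(18, -18))*432 = (63*(-3/2) + (6 - 1*(-18)))*432 = (-189/2 + (6 + 18))*432 = (-189/2 + 24)*432 = -141/2*432 = -30456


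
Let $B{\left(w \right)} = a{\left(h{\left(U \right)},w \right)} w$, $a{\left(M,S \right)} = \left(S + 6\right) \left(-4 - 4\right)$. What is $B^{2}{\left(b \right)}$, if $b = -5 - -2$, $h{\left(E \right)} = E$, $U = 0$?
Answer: $5184$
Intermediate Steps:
$a{\left(M,S \right)} = -48 - 8 S$ ($a{\left(M,S \right)} = \left(6 + S\right) \left(-8\right) = -48 - 8 S$)
$b = -3$ ($b = -5 + 2 = -3$)
$B{\left(w \right)} = w \left(-48 - 8 w\right)$ ($B{\left(w \right)} = \left(-48 - 8 w\right) w = w \left(-48 - 8 w\right)$)
$B^{2}{\left(b \right)} = \left(\left(-8\right) \left(-3\right) \left(6 - 3\right)\right)^{2} = \left(\left(-8\right) \left(-3\right) 3\right)^{2} = 72^{2} = 5184$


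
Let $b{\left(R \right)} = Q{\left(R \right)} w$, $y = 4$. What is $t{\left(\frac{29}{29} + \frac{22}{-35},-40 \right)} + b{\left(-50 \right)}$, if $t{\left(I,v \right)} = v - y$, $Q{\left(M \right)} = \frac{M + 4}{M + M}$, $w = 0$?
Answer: $-44$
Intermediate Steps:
$Q{\left(M \right)} = \frac{4 + M}{2 M}$
$t{\left(I,v \right)} = -4 + v$ ($t{\left(I,v \right)} = v - 4 = -4 + v$)
$b{\left(R \right)} = 0$ ($b{\left(R \right)} = \frac{4 + R}{2 R} 0 = 0$)
$t{\left(\frac{29}{29} + \frac{22}{-35},-40 \right)} + b{\left(-50 \right)} = \left(-4 - 40\right) + 0 = -44 + 0 = -44$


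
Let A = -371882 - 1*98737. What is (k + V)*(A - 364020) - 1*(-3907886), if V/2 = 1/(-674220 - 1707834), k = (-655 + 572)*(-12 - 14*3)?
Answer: -1483600444682795/397009 ≈ -3.7369e+9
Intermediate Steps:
k = 4482 (k = -83*(-12 - 42) = -83*(-54) = 4482)
A = -470619 (A = -371882 - 98737 = -470619)
V = -1/1191027 (V = 2/(-674220 - 1707834) = 2/(-2382054) = 2*(-1/2382054) = -1/1191027 ≈ -8.3961e-7)
(k + V)*(A - 364020) - 1*(-3907886) = (4482 - 1/1191027)*(-470619 - 364020) - 1*(-3907886) = (5338183013/1191027)*(-834639) + 3907886 = -1485151910595769/397009 + 3907886 = -1483600444682795/397009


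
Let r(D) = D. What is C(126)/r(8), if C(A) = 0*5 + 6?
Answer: 3/4 ≈ 0.75000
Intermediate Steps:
C(A) = 6 (C(A) = 0 + 6 = 6)
C(126)/r(8) = 6/8 = 6*(1/8) = 3/4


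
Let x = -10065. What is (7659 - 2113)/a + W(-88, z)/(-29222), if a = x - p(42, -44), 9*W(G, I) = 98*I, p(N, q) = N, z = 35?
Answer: -82958551/147673377 ≈ -0.56177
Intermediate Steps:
W(G, I) = 98*I/9 (W(G, I) = (98*I)/9 = 98*I/9)
a = -10107 (a = -10065 - 1*42 = -10065 - 42 = -10107)
(7659 - 2113)/a + W(-88, z)/(-29222) = (7659 - 2113)/(-10107) + ((98/9)*35)/(-29222) = 5546*(-1/10107) + (3430/9)*(-1/29222) = -5546/10107 - 1715/131499 = -82958551/147673377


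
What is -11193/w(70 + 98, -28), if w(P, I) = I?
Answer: 1599/4 ≈ 399.75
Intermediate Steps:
-11193/w(70 + 98, -28) = -11193/(-28) = -11193*(-1/28) = 1599/4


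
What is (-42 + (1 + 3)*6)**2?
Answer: 324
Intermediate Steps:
(-42 + (1 + 3)*6)**2 = (-42 + 4*6)**2 = (-42 + 24)**2 = (-18)**2 = 324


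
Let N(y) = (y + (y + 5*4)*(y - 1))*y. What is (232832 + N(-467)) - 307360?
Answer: -97550971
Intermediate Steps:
N(y) = y*(y + (-1 + y)*(20 + y)) (N(y) = (y + (y + 20)*(-1 + y))*y = (y + (20 + y)*(-1 + y))*y = (y + (-1 + y)*(20 + y))*y = y*(y + (-1 + y)*(20 + y)))
(232832 + N(-467)) - 307360 = (232832 - 467*(-20 + (-467)² + 20*(-467))) - 307360 = (232832 - 467*(-20 + 218089 - 9340)) - 307360 = (232832 - 467*208729) - 307360 = (232832 - 97476443) - 307360 = -97243611 - 307360 = -97550971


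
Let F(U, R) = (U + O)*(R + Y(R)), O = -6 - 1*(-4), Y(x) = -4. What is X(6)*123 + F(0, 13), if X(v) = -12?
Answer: -1494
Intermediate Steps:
O = -2 (O = -6 + 4 = -2)
F(U, R) = (-4 + R)*(-2 + U) (F(U, R) = (U - 2)*(R - 4) = (-2 + U)*(-4 + R) = (-4 + R)*(-2 + U))
X(6)*123 + F(0, 13) = -12*123 + (8 - 4*0 - 2*13 + 13*0) = -1476 + (8 + 0 - 26 + 0) = -1476 - 18 = -1494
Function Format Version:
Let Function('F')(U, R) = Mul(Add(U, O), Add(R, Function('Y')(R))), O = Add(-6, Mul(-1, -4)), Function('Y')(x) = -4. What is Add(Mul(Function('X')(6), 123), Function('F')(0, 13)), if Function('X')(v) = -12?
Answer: -1494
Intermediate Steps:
O = -2 (O = Add(-6, 4) = -2)
Function('F')(U, R) = Mul(Add(-4, R), Add(-2, U)) (Function('F')(U, R) = Mul(Add(U, -2), Add(R, -4)) = Mul(Add(-2, U), Add(-4, R)) = Mul(Add(-4, R), Add(-2, U)))
Add(Mul(Function('X')(6), 123), Function('F')(0, 13)) = Add(Mul(-12, 123), Add(8, Mul(-4, 0), Mul(-2, 13), Mul(13, 0))) = Add(-1476, Add(8, 0, -26, 0)) = Add(-1476, -18) = -1494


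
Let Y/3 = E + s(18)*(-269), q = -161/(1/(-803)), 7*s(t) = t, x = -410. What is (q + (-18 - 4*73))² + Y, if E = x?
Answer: 116438219967/7 ≈ 1.6634e+10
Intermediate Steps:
E = -410
s(t) = t/7
q = 129283 (q = -161/(-1/803) = -161*(-803) = 129283)
Y = -23136/7 (Y = 3*(-410 + ((⅐)*18)*(-269)) = 3*(-410 + (18/7)*(-269)) = 3*(-410 - 4842/7) = 3*(-7712/7) = -23136/7 ≈ -3305.1)
(q + (-18 - 4*73))² + Y = (129283 + (-18 - 4*73))² - 23136/7 = (129283 + (-18 - 1*292))² - 23136/7 = (129283 + (-18 - 292))² - 23136/7 = (129283 - 310)² - 23136/7 = 128973² - 23136/7 = 16634034729 - 23136/7 = 116438219967/7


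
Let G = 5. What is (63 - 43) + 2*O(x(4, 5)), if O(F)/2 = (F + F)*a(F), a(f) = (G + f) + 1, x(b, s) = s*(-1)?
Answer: -20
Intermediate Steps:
x(b, s) = -s
a(f) = 6 + f (a(f) = (5 + f) + 1 = 6 + f)
O(F) = 4*F*(6 + F) (O(F) = 2*((F + F)*(6 + F)) = 2*((2*F)*(6 + F)) = 2*(2*F*(6 + F)) = 4*F*(6 + F))
(63 - 43) + 2*O(x(4, 5)) = (63 - 43) + 2*(4*(-1*5)*(6 - 1*5)) = 20 + 2*(4*(-5)*(6 - 5)) = 20 + 2*(4*(-5)*1) = 20 + 2*(-20) = 20 - 40 = -20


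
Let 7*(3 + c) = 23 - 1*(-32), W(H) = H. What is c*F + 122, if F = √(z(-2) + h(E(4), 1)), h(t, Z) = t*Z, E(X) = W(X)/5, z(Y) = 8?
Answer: 122 + 68*√55/35 ≈ 136.41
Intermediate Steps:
c = 34/7 (c = -3 + (23 - 1*(-32))/7 = -3 + (23 + 32)/7 = -3 + (⅐)*55 = -3 + 55/7 = 34/7 ≈ 4.8571)
E(X) = X/5
h(t, Z) = Z*t
F = 2*√55/5 (F = √(8 + 1*((⅕)*4)) = √(8 + 1*(⅘)) = √(8 + ⅘) = √(44/5) = 2*√55/5 ≈ 2.9665)
c*F + 122 = 34*(2*√55/5)/7 + 122 = 68*√55/35 + 122 = 122 + 68*√55/35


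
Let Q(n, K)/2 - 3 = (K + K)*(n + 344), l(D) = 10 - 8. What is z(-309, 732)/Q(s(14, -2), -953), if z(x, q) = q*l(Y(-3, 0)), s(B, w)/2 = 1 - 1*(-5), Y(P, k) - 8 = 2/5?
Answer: -732/678533 ≈ -0.0010788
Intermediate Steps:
Y(P, k) = 42/5 (Y(P, k) = 8 + 2/5 = 42/5)
s(B, w) = 12 (s(B, w) = 2*(1 - 1*(-5)) = 2*(1 + 5) = 2*6 = 12)
l(D) = 2
Q(n, K) = 6 + 4*K*(344 + n) (Q(n, K) = 6 + 2*((K + K)*(n + 344)) = 6 + 2*((2*K)*(344 + n)) = 6 + 2*(2*K*(344 + n)) = 6 + 4*K*(344 + n))
z(x, q) = 2*q (z(x, q) = q*2 = 2*q)
z(-309, 732)/Q(s(14, -2), -953) = (2*732)/(6 + 1376*(-953) + 4*(-953)*12) = 1464/(6 - 1311328 - 45744) = 1464/(-1357066) = 1464*(-1/1357066) = -732/678533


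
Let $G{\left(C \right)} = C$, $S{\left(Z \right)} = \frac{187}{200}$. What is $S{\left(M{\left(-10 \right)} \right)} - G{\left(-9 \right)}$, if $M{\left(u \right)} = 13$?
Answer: $\frac{1987}{200} \approx 9.935$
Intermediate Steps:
$S{\left(Z \right)} = \frac{187}{200}$ ($S{\left(Z \right)} = 187 \cdot \frac{1}{200} = \frac{187}{200}$)
$S{\left(M{\left(-10 \right)} \right)} - G{\left(-9 \right)} = \frac{187}{200} - -9 = \frac{187}{200} + 9 = \frac{1987}{200}$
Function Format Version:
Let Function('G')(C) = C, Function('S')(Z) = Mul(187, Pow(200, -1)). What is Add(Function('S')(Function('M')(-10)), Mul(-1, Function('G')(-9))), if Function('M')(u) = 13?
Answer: Rational(1987, 200) ≈ 9.9350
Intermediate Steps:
Function('S')(Z) = Rational(187, 200) (Function('S')(Z) = Mul(187, Rational(1, 200)) = Rational(187, 200))
Add(Function('S')(Function('M')(-10)), Mul(-1, Function('G')(-9))) = Add(Rational(187, 200), Mul(-1, -9)) = Add(Rational(187, 200), 9) = Rational(1987, 200)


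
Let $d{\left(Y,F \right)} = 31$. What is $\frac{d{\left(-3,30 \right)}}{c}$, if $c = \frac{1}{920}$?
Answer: $28520$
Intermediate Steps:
$c = \frac{1}{920} \approx 0.001087$
$\frac{d{\left(-3,30 \right)}}{c} = 31 \frac{1}{\frac{1}{920}} = 31 \cdot 920 = 28520$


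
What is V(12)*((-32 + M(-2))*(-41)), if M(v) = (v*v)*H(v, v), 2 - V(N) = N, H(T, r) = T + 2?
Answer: -13120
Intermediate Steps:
H(T, r) = 2 + T
V(N) = 2 - N
M(v) = v²*(2 + v) (M(v) = (v*v)*(2 + v) = v²*(2 + v))
V(12)*((-32 + M(-2))*(-41)) = (2 - 1*12)*((-32 + (-2)²*(2 - 2))*(-41)) = (2 - 12)*((-32 + 4*0)*(-41)) = -10*(-32 + 0)*(-41) = -(-320)*(-41) = -10*1312 = -13120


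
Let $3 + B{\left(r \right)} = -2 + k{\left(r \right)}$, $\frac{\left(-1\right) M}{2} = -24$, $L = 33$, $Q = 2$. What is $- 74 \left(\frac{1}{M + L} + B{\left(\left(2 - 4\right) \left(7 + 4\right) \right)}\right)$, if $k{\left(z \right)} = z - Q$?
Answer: $\frac{173752}{81} \approx 2145.1$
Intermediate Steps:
$M = 48$ ($M = \left(-2\right) \left(-24\right) = 48$)
$k{\left(z \right)} = -2 + z$ ($k{\left(z \right)} = z - 2 = -2 + z$)
$B{\left(r \right)} = -7 + r$ ($B{\left(r \right)} = -3 + \left(-2 + \left(-2 + r\right)\right) = -3 + \left(-4 + r\right) = -7 + r$)
$- 74 \left(\frac{1}{M + L} + B{\left(\left(2 - 4\right) \left(7 + 4\right) \right)}\right) = - 74 \left(\frac{1}{48 + 33} + \left(-7 + \left(2 - 4\right) \left(7 + 4\right)\right)\right) = - 74 \left(\frac{1}{81} - 29\right) = \left(-74\right) \left(- \frac{2348}{81}\right) = \frac{173752}{81}$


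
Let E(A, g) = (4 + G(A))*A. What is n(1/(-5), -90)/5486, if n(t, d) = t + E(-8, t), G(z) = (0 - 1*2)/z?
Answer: -171/27430 ≈ -0.0062340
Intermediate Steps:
G(z) = -2/z (G(z) = (0 - 2)/z = -2/z)
E(A, g) = A*(4 - 2/A) (E(A, g) = (4 - 2/A)*A = A*(4 - 2/A))
n(t, d) = -34 + t (n(t, d) = t + (-2 + 4*(-8)) = t + (-2 - 32) = t - 34 = -34 + t)
n(1/(-5), -90)/5486 = (-34 + 1/(-5))/5486 = (-34 - 1/5)*(1/5486) = -171/5*1/5486 = -171/27430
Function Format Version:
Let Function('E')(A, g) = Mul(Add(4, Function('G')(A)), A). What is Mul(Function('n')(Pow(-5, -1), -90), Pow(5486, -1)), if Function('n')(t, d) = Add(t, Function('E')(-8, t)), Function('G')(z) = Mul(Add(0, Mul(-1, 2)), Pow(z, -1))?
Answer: Rational(-171, 27430) ≈ -0.0062340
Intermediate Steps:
Function('G')(z) = Mul(-2, Pow(z, -1)) (Function('G')(z) = Mul(Add(0, -2), Pow(z, -1)) = Mul(-2, Pow(z, -1)))
Function('E')(A, g) = Mul(A, Add(4, Mul(-2, Pow(A, -1)))) (Function('E')(A, g) = Mul(Add(4, Mul(-2, Pow(A, -1))), A) = Mul(A, Add(4, Mul(-2, Pow(A, -1)))))
Function('n')(t, d) = Add(-34, t) (Function('n')(t, d) = Add(t, Add(-2, Mul(4, -8))) = Add(t, Add(-2, -32)) = Add(t, -34) = Add(-34, t))
Mul(Function('n')(Pow(-5, -1), -90), Pow(5486, -1)) = Mul(Add(-34, Pow(-5, -1)), Pow(5486, -1)) = Mul(Add(-34, Rational(-1, 5)), Rational(1, 5486)) = Mul(Rational(-171, 5), Rational(1, 5486)) = Rational(-171, 27430)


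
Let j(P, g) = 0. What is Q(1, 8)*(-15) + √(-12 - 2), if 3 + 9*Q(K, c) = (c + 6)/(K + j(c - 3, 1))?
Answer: -55/3 + I*√14 ≈ -18.333 + 3.7417*I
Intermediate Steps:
Q(K, c) = -⅓ + (6 + c)/(9*K) (Q(K, c) = -⅓ + ((c + 6)/(K + 0))/9 = -⅓ + ((6 + c)/K)/9 = -⅓ + (6 + c)/(9*K))
Q(1, 8)*(-15) + √(-12 - 2) = ((⅑)*(6 + 8 - 3*1)/1)*(-15) + √(-12 - 2) = ((⅑)*1*(6 + 8 - 3))*(-15) + √(-14) = ((⅑)*1*11)*(-15) + I*√14 = (11/9)*(-15) + I*√14 = -55/3 + I*√14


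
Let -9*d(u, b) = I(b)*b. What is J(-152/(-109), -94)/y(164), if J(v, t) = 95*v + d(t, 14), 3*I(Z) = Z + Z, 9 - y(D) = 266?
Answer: -347152/756351 ≈ -0.45898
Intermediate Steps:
y(D) = -257 (y(D) = 9 - 1*266 = 9 - 266 = -257)
I(Z) = 2*Z/3 (I(Z) = (Z + Z)/3 = (2*Z)/3 = 2*Z/3)
d(u, b) = -2*b²/27 (d(u, b) = -2*b/3*b/9 = -2*b²/27)
J(v, t) = -392/27 + 95*v (J(v, t) = 95*v - 2/27*14² = 95*v - 2/27*196 = 95*v - 392/27 = -392/27 + 95*v)
J(-152/(-109), -94)/y(164) = (-392/27 + 95*(-152/(-109)))/(-257) = (-392/27 + 95*(-152*(-1/109)))*(-1/257) = (-392/27 + 95*(152/109))*(-1/257) = (-392/27 + 14440/109)*(-1/257) = (347152/2943)*(-1/257) = -347152/756351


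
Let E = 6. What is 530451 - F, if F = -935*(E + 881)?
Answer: 1359796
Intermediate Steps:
F = -829345 (F = -935*(6 + 881) = -935*887 = -829345)
530451 - F = 530451 - 1*(-829345) = 530451 + 829345 = 1359796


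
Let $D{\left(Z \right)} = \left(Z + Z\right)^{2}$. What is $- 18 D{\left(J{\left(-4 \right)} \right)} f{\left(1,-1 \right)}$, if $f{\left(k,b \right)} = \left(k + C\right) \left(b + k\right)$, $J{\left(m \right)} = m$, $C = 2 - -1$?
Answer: $0$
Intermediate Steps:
$C = 3$ ($C = 2 + 1 = 3$)
$f{\left(k,b \right)} = \left(3 + k\right) \left(b + k\right)$ ($f{\left(k,b \right)} = \left(k + 3\right) \left(b + k\right) = \left(3 + k\right) \left(b + k\right)$)
$D{\left(Z \right)} = 4 Z^{2}$ ($D{\left(Z \right)} = \left(2 Z\right)^{2} = 4 Z^{2}$)
$- 18 D{\left(J{\left(-4 \right)} \right)} f{\left(1,-1 \right)} = - 18 \cdot 4 \left(-4\right)^{2} \left(1^{2} + 3 \left(-1\right) + 3 \cdot 1 - 1\right) = - 18 \cdot 4 \cdot 16 \left(1 - 3 + 3 - 1\right) = \left(-18\right) 64 \cdot 0 = \left(-1152\right) 0 = 0$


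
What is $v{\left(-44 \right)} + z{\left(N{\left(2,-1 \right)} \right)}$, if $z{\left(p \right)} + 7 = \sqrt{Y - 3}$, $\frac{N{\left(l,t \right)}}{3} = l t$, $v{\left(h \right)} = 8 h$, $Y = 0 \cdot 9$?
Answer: $-359 + i \sqrt{3} \approx -359.0 + 1.732 i$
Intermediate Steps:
$Y = 0$
$N{\left(l,t \right)} = 3 l t$
$z{\left(p \right)} = -7 + i \sqrt{3}$ ($z{\left(p \right)} = -7 + \sqrt{0 - 3} = -7 + \sqrt{-3} = -7 + i \sqrt{3}$)
$v{\left(-44 \right)} + z{\left(N{\left(2,-1 \right)} \right)} = 8 \left(-44\right) - \left(7 - i \sqrt{3}\right) = -352 - \left(7 - i \sqrt{3}\right) = -359 + i \sqrt{3}$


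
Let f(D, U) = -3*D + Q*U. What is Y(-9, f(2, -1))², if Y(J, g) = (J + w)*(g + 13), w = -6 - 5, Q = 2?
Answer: 10000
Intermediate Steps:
w = -11
f(D, U) = -3*D + 2*U
Y(J, g) = (-11 + J)*(13 + g) (Y(J, g) = (J - 11)*(g + 13) = (-11 + J)*(13 + g))
Y(-9, f(2, -1))² = (-143 - 11*(-3*2 + 2*(-1)) + 13*(-9) - 9*(-3*2 + 2*(-1)))² = (-143 - 11*(-6 - 2) - 117 - 9*(-6 - 2))² = (-143 - 11*(-8) - 117 - 9*(-8))² = (-143 + 88 - 117 + 72)² = (-100)² = 10000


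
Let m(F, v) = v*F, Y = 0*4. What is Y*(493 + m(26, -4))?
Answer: 0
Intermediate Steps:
Y = 0
m(F, v) = F*v
Y*(493 + m(26, -4)) = 0*(493 + 26*(-4)) = 0*(493 - 104) = 0*389 = 0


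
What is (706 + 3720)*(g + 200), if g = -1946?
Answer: -7727796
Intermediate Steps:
(706 + 3720)*(g + 200) = (706 + 3720)*(-1946 + 200) = 4426*(-1746) = -7727796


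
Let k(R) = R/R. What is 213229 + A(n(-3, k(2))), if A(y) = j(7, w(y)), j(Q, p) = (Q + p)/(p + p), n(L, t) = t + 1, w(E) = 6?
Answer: 2558761/12 ≈ 2.1323e+5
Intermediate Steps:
k(R) = 1
n(L, t) = 1 + t
j(Q, p) = (Q + p)/(2*p) (j(Q, p) = (Q + p)/((2*p)) = (Q + p)*(1/(2*p)) = (Q + p)/(2*p))
A(y) = 13/12 (A(y) = (1/2)*(7 + 6)/6 = (1/2)*(1/6)*13 = 13/12)
213229 + A(n(-3, k(2))) = 213229 + 13/12 = 2558761/12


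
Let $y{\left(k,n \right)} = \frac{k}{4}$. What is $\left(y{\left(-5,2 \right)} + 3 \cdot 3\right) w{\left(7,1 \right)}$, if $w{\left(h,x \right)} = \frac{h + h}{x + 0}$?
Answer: $\frac{217}{2} \approx 108.5$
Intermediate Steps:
$y{\left(k,n \right)} = \frac{k}{4}$ ($y{\left(k,n \right)} = k \frac{1}{4} = \frac{k}{4}$)
$w{\left(h,x \right)} = \frac{2 h}{x}$
$\left(y{\left(-5,2 \right)} + 3 \cdot 3\right) w{\left(7,1 \right)} = \left(\frac{1}{4} \left(-5\right) + 3 \cdot 3\right) 2 \cdot 7 \cdot 1^{-1} = \left(- \frac{5}{4} + 9\right) 2 \cdot 7 \cdot 1 = \frac{31}{4} \cdot 14 = \frac{217}{2}$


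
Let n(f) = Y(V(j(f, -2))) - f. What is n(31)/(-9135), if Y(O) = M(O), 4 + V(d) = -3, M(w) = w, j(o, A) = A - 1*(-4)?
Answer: 38/9135 ≈ 0.0041598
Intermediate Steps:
j(o, A) = 4 + A (j(o, A) = A + 4 = 4 + A)
V(d) = -7 (V(d) = -4 - 3 = -7)
Y(O) = O
n(f) = -7 - f
n(31)/(-9135) = (-7 - 1*31)/(-9135) = (-7 - 31)*(-1/9135) = -38*(-1/9135) = 38/9135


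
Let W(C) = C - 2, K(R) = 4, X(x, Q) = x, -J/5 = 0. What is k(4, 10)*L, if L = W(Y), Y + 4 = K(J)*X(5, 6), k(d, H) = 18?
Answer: 252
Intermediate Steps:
J = 0 (J = -5*0 = 0)
Y = 16 (Y = -4 + 4*5 = -4 + 20 = 16)
W(C) = -2 + C
L = 14 (L = -2 + 16 = 14)
k(4, 10)*L = 18*14 = 252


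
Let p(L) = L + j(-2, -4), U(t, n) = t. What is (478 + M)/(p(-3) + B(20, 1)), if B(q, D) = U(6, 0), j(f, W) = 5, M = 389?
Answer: 867/8 ≈ 108.38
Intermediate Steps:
B(q, D) = 6
p(L) = 5 + L (p(L) = L + 5 = 5 + L)
(478 + M)/(p(-3) + B(20, 1)) = (478 + 389)/((5 - 3) + 6) = 867/(2 + 6) = 867/8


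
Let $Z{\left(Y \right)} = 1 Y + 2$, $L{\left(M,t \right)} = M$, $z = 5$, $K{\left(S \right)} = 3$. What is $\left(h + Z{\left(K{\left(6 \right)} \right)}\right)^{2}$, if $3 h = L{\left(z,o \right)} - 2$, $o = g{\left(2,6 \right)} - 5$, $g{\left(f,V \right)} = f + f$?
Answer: $36$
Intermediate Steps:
$g{\left(f,V \right)} = 2 f$
$o = -1$ ($o = 2 \cdot 2 - 5 = 4 - 5 = -1$)
$h = 1$ ($h = \frac{5 - 2}{3} = \frac{1}{3} \cdot 3 = 1$)
$Z{\left(Y \right)} = 2 + Y$ ($Z{\left(Y \right)} = Y + 2 = 2 + Y$)
$\left(h + Z{\left(K{\left(6 \right)} \right)}\right)^{2} = \left(1 + \left(2 + 3\right)\right)^{2} = \left(1 + 5\right)^{2} = 6^{2} = 36$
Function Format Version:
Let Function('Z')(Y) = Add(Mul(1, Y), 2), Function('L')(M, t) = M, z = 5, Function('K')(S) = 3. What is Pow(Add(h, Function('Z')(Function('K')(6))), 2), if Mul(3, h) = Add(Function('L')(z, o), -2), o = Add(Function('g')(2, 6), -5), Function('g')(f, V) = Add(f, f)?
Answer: 36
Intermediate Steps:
Function('g')(f, V) = Mul(2, f)
o = -1 (o = Add(Mul(2, 2), -5) = Add(4, -5) = -1)
h = 1 (h = Mul(Rational(1, 3), Add(5, -2)) = Mul(Rational(1, 3), 3) = 1)
Function('Z')(Y) = Add(2, Y) (Function('Z')(Y) = Add(Y, 2) = Add(2, Y))
Pow(Add(h, Function('Z')(Function('K')(6))), 2) = Pow(Add(1, Add(2, 3)), 2) = Pow(Add(1, 5), 2) = Pow(6, 2) = 36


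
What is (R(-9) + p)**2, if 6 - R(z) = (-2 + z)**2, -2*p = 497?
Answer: 528529/4 ≈ 1.3213e+5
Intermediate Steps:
p = -497/2 (p = -1/2*497 = -497/2 ≈ -248.50)
R(z) = 6 - (-2 + z)**2
(R(-9) + p)**2 = ((6 - (-2 - 9)**2) - 497/2)**2 = ((6 - 1*(-11)**2) - 497/2)**2 = ((6 - 1*121) - 497/2)**2 = ((6 - 121) - 497/2)**2 = (-115 - 497/2)**2 = (-727/2)**2 = 528529/4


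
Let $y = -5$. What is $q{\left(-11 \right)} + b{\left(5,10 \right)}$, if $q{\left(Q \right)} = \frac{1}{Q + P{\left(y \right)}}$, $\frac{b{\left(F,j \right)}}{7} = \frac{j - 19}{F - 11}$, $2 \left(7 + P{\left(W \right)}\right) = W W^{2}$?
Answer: $\frac{3377}{322} \approx 10.488$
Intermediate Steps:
$P{\left(W \right)} = -7 + \frac{W^{3}}{2}$ ($P{\left(W \right)} = -7 + \frac{W W^{2}}{2} = -7 + \frac{W^{3}}{2}$)
$b{\left(F,j \right)} = \frac{7 \left(-19 + j\right)}{-11 + F}$ ($b{\left(F,j \right)} = 7 \frac{j - 19}{F - 11} = 7 \frac{-19 + j}{-11 + F} = \frac{7 \left(-19 + j\right)}{-11 + F}$)
$q{\left(Q \right)} = \frac{1}{- \frac{139}{2} + Q}$ ($q{\left(Q \right)} = \frac{1}{Q + \left(-7 + \frac{\left(-5\right)^{3}}{2}\right)} = \frac{1}{Q + \left(-7 + \frac{1}{2} \left(-125\right)\right)} = \frac{1}{Q - \frac{139}{2}} = \frac{1}{- \frac{139}{2} + Q}$)
$q{\left(-11 \right)} + b{\left(5,10 \right)} = \frac{2}{-139 + 2 \left(-11\right)} + \frac{7 \left(-19 + 10\right)}{-11 + 5} = \frac{2}{-139 - 22} + 7 \frac{1}{-6} \left(-9\right) = \frac{2}{-161} + 7 \left(- \frac{1}{6}\right) \left(-9\right) = 2 \left(- \frac{1}{161}\right) + \frac{21}{2} = - \frac{2}{161} + \frac{21}{2} = \frac{3377}{322}$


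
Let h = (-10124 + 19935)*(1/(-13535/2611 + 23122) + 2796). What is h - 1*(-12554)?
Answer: 1656471809105291/60358007 ≈ 2.7444e+7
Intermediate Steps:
h = 1655714074685413/60358007 (h = 9811*(1/(-13535*1/2611 + 23122) + 2796) = 9811*(1/(-13535/2611 + 23122) + 2796) = 9811*(1/(60358007/2611) + 2796) = 9811*(2611/60358007 + 2796) = 9811*(168760990183/60358007) = 1655714074685413/60358007 ≈ 2.7432e+7)
h - 1*(-12554) = 1655714074685413/60358007 - 1*(-12554) = 1655714074685413/60358007 + 12554 = 1656471809105291/60358007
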